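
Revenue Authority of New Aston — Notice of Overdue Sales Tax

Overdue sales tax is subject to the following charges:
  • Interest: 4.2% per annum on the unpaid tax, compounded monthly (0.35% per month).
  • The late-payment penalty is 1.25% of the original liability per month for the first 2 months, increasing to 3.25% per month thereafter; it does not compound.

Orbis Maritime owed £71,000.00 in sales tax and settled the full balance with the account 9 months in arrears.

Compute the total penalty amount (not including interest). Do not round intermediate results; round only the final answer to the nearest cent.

Penalty, months 1–2: 2 × 1.25% × £71,000.00 = £1,775.00
Penalty, months 3–9: 7 × 3.25% × £71,000.00 = £16,152.50
Total penalty = £1,775.00 + £16,152.50 = £17,927.50

£17,927.50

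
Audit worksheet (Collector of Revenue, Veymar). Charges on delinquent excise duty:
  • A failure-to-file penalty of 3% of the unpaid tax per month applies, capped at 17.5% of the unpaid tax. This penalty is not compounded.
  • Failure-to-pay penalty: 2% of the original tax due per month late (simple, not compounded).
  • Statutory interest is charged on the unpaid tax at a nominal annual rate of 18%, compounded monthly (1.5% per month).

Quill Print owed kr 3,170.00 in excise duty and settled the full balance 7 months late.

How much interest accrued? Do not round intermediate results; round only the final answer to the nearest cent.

Interest: kr 3,170.00 × ((1 + 0.015)^7 − 1) = kr 3,170.00 × 0.1098449… = kr 348.2084…

kr 348.21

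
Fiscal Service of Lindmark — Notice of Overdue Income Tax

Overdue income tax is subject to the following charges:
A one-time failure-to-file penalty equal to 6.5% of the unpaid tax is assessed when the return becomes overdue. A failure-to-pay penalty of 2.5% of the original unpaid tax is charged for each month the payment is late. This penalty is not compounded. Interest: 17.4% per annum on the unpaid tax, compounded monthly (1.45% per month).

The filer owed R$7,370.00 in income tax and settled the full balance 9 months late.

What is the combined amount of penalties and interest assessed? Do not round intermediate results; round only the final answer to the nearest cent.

Failure-to-file penalty: 6.5% × R$7,370.00 = R$479.05
Failure-to-pay penalty: 9 × 2.5% × R$7,370.00 = R$1,658.25
Interest: R$7,370.00 × ((1 + 0.0145)^9 − 1) = R$7,370.00 × 0.1383307… = R$1,019.4975…
Penalties + interest = R$2,137.3000 + R$1,019.4975… = R$3,156.80

R$3,156.80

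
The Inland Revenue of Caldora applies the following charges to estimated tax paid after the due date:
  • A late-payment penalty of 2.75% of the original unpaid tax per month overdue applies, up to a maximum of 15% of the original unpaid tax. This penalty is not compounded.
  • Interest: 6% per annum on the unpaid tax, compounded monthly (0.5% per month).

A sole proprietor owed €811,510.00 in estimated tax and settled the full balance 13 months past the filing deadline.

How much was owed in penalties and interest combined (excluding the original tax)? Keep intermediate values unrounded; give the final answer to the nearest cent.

Penalty (uncapped): 13 × 2.75% × €811,510.00 = €290,114.83…; cap = 15% × €811,510.00 = €121,726.50 → penalty = €121,726.50
Interest: €811,510.00 × ((1 + 0.005)^13 − 1) = €811,510.00 × 0.0669862… = €54,359.9719…
Penalties + interest = €121,726.5000 + €54,359.9719… = €176,086.47

€176,086.47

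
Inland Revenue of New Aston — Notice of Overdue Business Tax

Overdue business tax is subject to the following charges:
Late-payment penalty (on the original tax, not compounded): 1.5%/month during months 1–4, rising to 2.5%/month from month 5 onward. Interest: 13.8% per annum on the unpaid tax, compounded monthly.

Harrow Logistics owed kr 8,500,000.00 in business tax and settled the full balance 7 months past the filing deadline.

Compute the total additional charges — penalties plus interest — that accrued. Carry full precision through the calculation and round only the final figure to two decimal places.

Penalty, months 1–4: 4 × 1.5% × kr 8,500,000.00 = kr 510,000.00
Penalty, months 5–7: 3 × 2.5% × kr 8,500,000.00 = kr 637,500.00
Interest (13.8%/yr ÷ 12 = 1.15%/month): kr 8,500,000.00 × ((1 + 0.0115)^7 − 1) = kr 708,314.3246…
Penalties + interest = kr 1,147,500.0000 + kr 708,314.3246… = kr 1,855,814.32

kr 1,855,814.32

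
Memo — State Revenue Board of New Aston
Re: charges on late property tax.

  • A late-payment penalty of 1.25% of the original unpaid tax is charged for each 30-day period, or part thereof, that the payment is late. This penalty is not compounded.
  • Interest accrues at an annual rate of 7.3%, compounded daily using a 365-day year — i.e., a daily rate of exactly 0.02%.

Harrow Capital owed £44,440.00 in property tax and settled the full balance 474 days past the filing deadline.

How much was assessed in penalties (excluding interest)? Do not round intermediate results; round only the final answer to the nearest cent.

£8,888.00

Penalty periods: ⌈474/30⌉ = 16; penalty = 16 × 1.25% × £44,440.00 = £8,888.00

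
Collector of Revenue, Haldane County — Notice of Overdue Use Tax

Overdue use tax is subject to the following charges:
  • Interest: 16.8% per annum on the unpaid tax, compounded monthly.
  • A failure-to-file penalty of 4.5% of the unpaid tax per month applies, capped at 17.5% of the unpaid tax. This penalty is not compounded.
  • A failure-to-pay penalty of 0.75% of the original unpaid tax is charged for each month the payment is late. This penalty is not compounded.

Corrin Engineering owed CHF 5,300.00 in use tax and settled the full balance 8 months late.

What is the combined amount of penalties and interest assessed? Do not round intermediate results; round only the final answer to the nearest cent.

CHF 1,869.02

Failure-to-file: 8 × 4.5% × CHF 5,300.00 = CHF 1,908.00, capped at 17.5% × CHF 5,300.00 = CHF 927.50
Failure-to-pay penalty: 8 × 0.75% × CHF 5,300.00 = CHF 318.00
Interest (16.8%/yr ÷ 12 = 1.4%/month): CHF 5,300.00 × ((1 + 0.014)^8 − 1) = CHF 623.5152…
Penalties + interest = CHF 1,245.5000 + CHF 623.5152… = CHF 1,869.02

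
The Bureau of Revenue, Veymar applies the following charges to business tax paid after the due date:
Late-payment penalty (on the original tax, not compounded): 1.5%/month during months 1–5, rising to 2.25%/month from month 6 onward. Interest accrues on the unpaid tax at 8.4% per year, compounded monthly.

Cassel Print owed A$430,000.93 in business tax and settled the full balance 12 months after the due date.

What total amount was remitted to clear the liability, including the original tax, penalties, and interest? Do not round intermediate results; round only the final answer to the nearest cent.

Penalty, months 1–5: 5 × 1.5% × A$430,000.93 = A$32,250.07…
Penalty, months 6–12: 7 × 2.25% × A$430,000.93 = A$67,725.15…
Interest (8.4%/yr ÷ 12 = 0.7%/month): A$430,000.93 × ((1 + 0.007)^12 − 1) = A$37,543.6658…
Total = A$430,000.93 + A$99,975.2162… + A$37,543.6658… = A$567,519.81

A$567,519.81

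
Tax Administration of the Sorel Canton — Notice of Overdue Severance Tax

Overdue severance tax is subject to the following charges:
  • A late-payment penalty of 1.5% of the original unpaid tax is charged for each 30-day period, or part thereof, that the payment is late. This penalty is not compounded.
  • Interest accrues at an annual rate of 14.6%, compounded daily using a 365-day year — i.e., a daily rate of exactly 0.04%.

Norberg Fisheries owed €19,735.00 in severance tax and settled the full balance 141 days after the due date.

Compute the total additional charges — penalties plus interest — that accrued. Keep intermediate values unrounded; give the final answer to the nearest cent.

€2,624.93

Penalty periods: ⌈141/30⌉ = 5; penalty = 5 × 1.5% × €19,735.00 = €1,480.13…
Interest: €19,735.00 × ((1 + 0.0004)^141 − 1) = €19,735.00 × 0.05800888… = €1,144.8052…
Penalties + interest = €1,480.1250 + €1,144.8052… = €2,624.93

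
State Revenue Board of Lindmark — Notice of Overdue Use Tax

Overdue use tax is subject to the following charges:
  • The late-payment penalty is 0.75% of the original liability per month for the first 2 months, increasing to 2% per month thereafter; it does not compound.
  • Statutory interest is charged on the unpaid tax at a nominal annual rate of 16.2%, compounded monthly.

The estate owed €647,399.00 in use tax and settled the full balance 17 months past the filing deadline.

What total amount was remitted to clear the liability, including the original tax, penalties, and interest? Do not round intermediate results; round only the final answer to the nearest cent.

Penalty, months 1–2: 2 × 0.75% × €647,399.00 = €9,710.99…
Penalty, months 3–17: 15 × 2% × €647,399.00 = €194,219.70
Interest (16.2%/yr ÷ 12 = 1.35%/month): €647,399.00 × ((1 + 0.0135)^17 − 1) = €165,760.6602…
Total = €647,399.00 + €203,930.6850 + €165,760.6602… = €1,017,090.35

€1,017,090.35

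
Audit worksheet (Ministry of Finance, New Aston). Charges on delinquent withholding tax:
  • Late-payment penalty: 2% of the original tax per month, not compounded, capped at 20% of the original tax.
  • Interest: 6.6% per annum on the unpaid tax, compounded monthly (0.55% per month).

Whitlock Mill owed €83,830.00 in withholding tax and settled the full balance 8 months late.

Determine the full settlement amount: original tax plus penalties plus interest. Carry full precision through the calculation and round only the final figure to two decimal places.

Penalty: 8 × 2% × €83,830.00 = €13,412.80 (below the 20% cap of €16,766.00)
Interest: €83,830.00 × ((1 + 0.0055)^8 − 1) = €83,830.00 × 0.0448564… = €3,760.3104…
Total = €83,830.00 + €13,412.8000 + €3,760.3104… = €101,003.11

€101,003.11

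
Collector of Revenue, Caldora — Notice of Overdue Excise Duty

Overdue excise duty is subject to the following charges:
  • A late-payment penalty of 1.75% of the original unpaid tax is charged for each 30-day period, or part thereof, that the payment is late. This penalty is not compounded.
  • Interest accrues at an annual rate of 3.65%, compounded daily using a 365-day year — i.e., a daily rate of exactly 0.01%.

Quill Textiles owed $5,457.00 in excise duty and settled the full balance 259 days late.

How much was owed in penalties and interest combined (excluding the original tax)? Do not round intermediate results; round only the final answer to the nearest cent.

$1,002.65

Penalty periods: ⌈259/30⌉ = 9; penalty = 9 × 1.75% × $5,457.00 = $859.48…
Interest: $5,457.00 × ((1 + 0.0001)^259 − 1) = $5,457.00 × 0.02623699… = $143.1753…
Penalties + interest = $859.4775 + $143.1753… = $1,002.65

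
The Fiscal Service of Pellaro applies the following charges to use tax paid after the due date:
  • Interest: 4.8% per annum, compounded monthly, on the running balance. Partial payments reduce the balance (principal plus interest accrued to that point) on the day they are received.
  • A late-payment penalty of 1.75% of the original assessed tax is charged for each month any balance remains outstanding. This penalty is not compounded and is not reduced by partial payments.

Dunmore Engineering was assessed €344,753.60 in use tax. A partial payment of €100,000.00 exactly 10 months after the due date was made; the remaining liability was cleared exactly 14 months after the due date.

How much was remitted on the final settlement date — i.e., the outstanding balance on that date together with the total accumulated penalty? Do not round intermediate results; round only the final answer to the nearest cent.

Monthly rate = 4.8% ÷ 12 = 0.4%
Balance at month 10: €344,753.6000 × (1 + 0.004)^10 = €358,794.6329…
After €100,000.00 payment: €358,794.6329… − €100,000.00 = €258,794.6329…
Balance at month 14: €258,794.6329… × (1 + 0.004)^4 = €262,960.2577…
Penalty: 14 × 1.75% × €344,753.60 = €84,464.63…
Final settlement = outstanding balance + penalty = €262,960.2577… + €84,464.63… = €347,424.89

€347,424.89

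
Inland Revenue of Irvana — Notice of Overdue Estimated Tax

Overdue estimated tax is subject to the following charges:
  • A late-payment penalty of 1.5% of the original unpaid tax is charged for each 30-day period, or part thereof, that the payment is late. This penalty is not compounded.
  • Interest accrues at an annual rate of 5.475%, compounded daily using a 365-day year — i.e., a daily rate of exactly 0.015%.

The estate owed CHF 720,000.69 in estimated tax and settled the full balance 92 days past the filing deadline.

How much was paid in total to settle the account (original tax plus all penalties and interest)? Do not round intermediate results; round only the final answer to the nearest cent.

Penalty periods: ⌈92/30⌉ = 4; penalty = 4 × 1.5% × CHF 720,000.69 = CHF 43,200.04…
Interest: CHF 720,000.69 × ((1 + 0.00015)^92 − 1) = CHF 720,000.69 × 0.01389461… = CHF 10,004.1290…
Total = CHF 720,000.69 + CHF 43,200.0414 + CHF 10,004.1290… = CHF 773,204.86

CHF 773,204.86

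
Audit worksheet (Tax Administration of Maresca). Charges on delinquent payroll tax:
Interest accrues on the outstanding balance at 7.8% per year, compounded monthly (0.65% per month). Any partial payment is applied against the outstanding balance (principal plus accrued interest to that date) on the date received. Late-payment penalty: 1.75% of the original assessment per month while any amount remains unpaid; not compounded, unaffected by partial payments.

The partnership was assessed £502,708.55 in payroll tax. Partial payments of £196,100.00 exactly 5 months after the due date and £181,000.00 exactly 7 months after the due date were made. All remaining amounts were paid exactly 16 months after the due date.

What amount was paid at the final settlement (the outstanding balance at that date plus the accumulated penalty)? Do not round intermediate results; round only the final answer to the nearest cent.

Balance at month 5: £502,708.5500 × (1 + 0.0065)^5 = £519,260.3573…
After £196,100.00 payment: £519,260.3573… − £196,100.00 = £323,160.3573…
Balance at month 7: £323,160.3573… × (1 + 0.0065)^2 = £327,375.0955…
After £181,000.00 payment: £327,375.0955… − £181,000.00 = £146,375.0955…
Balance at month 16: £146,375.0955… × (1 + 0.0065)^9 = £155,164.0849…
Penalty: 16 × 1.75% × £502,708.55 = £140,758.39…
Final settlement = outstanding balance + penalty = £155,164.0849… + £140,758.39… = £295,922.48

£295,922.48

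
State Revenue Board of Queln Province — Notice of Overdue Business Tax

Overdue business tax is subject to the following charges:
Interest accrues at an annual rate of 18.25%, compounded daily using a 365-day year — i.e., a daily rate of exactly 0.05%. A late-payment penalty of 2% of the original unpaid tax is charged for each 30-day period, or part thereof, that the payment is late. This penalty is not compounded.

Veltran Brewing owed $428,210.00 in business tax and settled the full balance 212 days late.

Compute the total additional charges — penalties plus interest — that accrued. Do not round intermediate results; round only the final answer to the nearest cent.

Penalty periods: ⌈212/30⌉ = 8; penalty = 8 × 2% × $428,210.00 = $68,513.60
Interest: $428,210.00 × ((1 + 0.0005)^212 − 1) = $428,210.00 × 0.11179242… = $47,870.6336…
Penalties + interest = $68,513.6000 + $47,870.6336… = $116,384.23

$116,384.23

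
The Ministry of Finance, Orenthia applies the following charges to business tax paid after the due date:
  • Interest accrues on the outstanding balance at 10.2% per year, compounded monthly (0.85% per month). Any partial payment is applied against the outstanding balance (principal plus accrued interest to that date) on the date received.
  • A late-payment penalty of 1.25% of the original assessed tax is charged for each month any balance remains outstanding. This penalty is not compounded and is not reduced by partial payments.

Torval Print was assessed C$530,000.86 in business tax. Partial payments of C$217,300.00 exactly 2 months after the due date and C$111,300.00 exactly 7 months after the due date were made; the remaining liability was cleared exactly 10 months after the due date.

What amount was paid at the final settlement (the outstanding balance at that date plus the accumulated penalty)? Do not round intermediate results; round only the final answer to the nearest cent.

Balance at month 2: C$530,000.8600 × (1 + 0.0085)^2 = C$539,049.1672…
After C$217,300.00 payment: C$539,049.1672… − C$217,300.00 = C$321,749.1672…
Balance at month 7: C$321,749.1672… × (1 + 0.0085)^5 = C$335,657.9549…
After C$111,300.00 payment: C$335,657.9549… − C$111,300.00 = C$224,357.9549…
Balance at month 10: C$224,357.9549… × (1 + 0.0085)^3 = C$230,127.8501…
Penalty: 10 × 1.25% × C$530,000.86 = C$66,250.11…
Final settlement = outstanding balance + penalty = C$230,127.8501… + C$66,250.11… = C$296,377.96

C$296,377.96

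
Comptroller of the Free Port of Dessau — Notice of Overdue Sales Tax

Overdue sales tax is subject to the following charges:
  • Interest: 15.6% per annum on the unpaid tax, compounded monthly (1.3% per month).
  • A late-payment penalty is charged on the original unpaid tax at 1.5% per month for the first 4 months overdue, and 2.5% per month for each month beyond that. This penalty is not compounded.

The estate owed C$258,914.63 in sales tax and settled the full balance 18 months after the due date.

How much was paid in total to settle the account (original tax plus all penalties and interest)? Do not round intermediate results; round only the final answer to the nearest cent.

C$432,838.05

Penalty, months 1–4: 4 × 1.5% × C$258,914.63 = C$15,534.88…
Penalty, months 5–18: 14 × 2.5% × C$258,914.63 = C$90,620.12…
Interest: C$258,914.63 × ((1 + 0.013)^18 − 1) = C$258,914.63 × 0.2617404… = C$67,768.4244…
Total = C$258,914.63 + C$106,154.9983 + C$67,768.4244… = C$432,838.05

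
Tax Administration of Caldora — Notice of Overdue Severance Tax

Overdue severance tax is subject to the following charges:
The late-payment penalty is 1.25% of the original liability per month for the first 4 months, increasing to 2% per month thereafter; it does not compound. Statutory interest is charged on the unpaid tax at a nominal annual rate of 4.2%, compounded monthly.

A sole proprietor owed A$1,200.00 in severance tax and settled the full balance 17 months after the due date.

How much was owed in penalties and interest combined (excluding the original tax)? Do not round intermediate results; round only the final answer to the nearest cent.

Penalty, months 1–4: 4 × 1.25% × A$1,200.00 = A$60.00
Penalty, months 5–17: 13 × 2% × A$1,200.00 = A$312.00
Interest (4.2%/yr ÷ 12 = 0.35%/month): A$1,200.00 × ((1 + 0.0035)^17 − 1) = A$73.4346…
Penalties + interest = A$372.0000 + A$73.4346… = A$445.43

A$445.43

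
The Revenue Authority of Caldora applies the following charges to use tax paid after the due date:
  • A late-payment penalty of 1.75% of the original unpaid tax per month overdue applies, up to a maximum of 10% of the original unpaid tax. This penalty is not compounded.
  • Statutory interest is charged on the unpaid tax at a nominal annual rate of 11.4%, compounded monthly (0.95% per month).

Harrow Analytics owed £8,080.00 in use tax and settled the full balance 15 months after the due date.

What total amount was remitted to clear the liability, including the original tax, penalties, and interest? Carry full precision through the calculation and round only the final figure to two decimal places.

£10,119.21

Penalty (uncapped): 15 × 1.75% × £8,080.00 = £2,121.00; cap = 10% × £8,080.00 = £808.00 → penalty = £808.00
Interest: £8,080.00 × ((1 + 0.0095)^15 − 1) = £8,080.00 × 0.1523777… = £1,231.2119…
Total = £8,080.00 + £808.0000 + £1,231.2119… = £10,119.21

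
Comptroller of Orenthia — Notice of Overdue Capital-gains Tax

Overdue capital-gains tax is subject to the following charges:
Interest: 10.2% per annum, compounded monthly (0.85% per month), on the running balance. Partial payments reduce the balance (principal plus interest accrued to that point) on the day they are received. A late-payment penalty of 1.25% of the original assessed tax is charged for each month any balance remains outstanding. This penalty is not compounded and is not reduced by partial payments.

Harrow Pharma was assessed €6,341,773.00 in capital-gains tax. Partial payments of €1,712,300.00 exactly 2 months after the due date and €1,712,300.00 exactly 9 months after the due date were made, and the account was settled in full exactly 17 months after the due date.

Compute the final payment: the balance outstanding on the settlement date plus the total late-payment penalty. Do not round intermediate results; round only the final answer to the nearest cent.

Balance at month 2: €6,341,773.0000 × (1 + 0.0085)^2 = €6,450,041.3341…
After €1,712,300.00 payment: €6,450,041.3341… − €1,712,300.00 = €4,737,741.3341…
Balance at month 9: €4,737,741.3341… × (1 + 0.0085)^7 = €5,026,927.9863…
After €1,712,300.00 payment: €5,026,927.9863… − €1,712,300.00 = €3,314,627.9863…
Balance at month 17: €3,314,627.9863… × (1 + 0.0085)^8 = €3,546,843.3946…
Penalty: 17 × 1.25% × €6,341,773.00 = €1,347,626.76…
Final settlement = outstanding balance + penalty = €3,546,843.3946… + €1,347,626.76… = €4,894,470.16

€4,894,470.16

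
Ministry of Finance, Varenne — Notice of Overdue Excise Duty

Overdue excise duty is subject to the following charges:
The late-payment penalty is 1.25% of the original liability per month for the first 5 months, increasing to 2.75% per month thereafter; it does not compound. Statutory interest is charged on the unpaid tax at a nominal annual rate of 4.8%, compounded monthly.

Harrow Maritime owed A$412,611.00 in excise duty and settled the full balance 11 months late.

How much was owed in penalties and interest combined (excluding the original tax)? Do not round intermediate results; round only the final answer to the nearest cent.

A$112,391.38

Penalty, months 1–5: 5 × 1.25% × A$412,611.00 = A$25,788.19…
Penalty, months 6–11: 6 × 2.75% × A$412,611.00 = A$68,080.82…
Interest (4.8%/yr ÷ 12 = 0.4%/month): A$412,611.00 × ((1 + 0.004)^11 − 1) = A$18,522.3739…
Penalties + interest = A$93,869.0025 + A$18,522.3739… = A$112,391.38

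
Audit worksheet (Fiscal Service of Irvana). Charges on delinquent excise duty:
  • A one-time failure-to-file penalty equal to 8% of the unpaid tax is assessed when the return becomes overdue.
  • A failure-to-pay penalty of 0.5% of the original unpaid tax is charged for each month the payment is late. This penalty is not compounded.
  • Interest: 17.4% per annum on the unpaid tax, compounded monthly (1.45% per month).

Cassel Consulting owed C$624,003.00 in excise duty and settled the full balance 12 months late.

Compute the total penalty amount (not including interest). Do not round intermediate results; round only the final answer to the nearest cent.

Failure-to-file penalty: 8% × C$624,003.00 = C$49,920.24
Failure-to-pay penalty: 12 × 0.5% × C$624,003.00 = C$37,440.18
Total penalty = C$49,920.24 + C$37,440.18 = C$87,360.42

C$87,360.42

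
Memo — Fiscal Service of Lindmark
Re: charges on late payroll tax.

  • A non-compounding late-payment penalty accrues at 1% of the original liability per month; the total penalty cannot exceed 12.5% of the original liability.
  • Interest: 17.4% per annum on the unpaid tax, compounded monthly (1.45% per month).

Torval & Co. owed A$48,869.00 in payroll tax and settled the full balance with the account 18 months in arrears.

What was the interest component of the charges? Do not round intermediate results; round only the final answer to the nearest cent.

A$14,455.30

Interest: A$48,869.00 × ((1 + 0.0145)^18 − 1) = A$48,869.00 × 0.2957969… = A$14,455.2970…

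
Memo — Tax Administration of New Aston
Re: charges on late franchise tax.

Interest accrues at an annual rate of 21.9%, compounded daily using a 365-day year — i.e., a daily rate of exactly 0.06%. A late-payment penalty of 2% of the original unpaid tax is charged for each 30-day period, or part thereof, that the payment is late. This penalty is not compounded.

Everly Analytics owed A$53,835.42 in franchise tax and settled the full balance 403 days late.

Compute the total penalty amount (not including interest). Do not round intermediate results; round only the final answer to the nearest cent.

Penalty periods: ⌈403/30⌉ = 14; penalty = 14 × 2% × A$53,835.42 = A$15,073.92…

A$15,073.92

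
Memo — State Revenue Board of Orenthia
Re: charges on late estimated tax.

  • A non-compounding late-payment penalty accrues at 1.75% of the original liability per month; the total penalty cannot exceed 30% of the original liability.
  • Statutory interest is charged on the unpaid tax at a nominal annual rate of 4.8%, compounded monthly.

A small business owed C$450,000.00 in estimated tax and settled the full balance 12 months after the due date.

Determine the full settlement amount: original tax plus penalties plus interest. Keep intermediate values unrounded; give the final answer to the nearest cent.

C$566,581.59

Penalty: 12 × 1.75% × C$450,000.00 = C$94,500.00 (below the 30% cap of C$135,000.00)
Interest (4.8%/yr ÷ 12 = 0.4%/month): C$450,000.00 × ((1 + 0.004)^12 − 1) = C$22,081.5934…
Total = C$450,000.00 + C$94,500.0000 + C$22,081.5934… = C$566,581.59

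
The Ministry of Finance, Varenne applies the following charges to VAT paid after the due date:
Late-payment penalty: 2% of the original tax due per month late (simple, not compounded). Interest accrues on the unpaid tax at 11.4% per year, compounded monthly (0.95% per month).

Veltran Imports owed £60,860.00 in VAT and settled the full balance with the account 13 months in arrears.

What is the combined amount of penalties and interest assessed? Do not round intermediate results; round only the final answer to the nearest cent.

Late-payment penalty: 13 × 2% × £60,860.00 = £15,823.60
Interest: £60,860.00 × ((1 + 0.0095)^13 − 1) = £60,860.00 × 0.1307906… = £7,959.9180…
Penalties + interest = £15,823.6000 + £7,959.9180… = £23,783.52

£23,783.52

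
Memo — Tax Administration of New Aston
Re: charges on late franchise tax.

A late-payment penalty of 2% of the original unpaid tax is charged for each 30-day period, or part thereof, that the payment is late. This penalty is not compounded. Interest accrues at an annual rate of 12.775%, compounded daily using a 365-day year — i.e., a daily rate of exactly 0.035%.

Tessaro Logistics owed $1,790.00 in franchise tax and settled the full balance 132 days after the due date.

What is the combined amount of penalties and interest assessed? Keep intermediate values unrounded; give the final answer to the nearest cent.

$263.62

Penalty periods: ⌈132/30⌉ = 5; penalty = 5 × 2% × $1,790.00 = $179.00
Interest: $1,790.00 × ((1 + 0.00035)^132 − 1) = $1,790.00 × 0.04727538… = $84.6229…
Penalties + interest = $179.0000 + $84.6229… = $263.62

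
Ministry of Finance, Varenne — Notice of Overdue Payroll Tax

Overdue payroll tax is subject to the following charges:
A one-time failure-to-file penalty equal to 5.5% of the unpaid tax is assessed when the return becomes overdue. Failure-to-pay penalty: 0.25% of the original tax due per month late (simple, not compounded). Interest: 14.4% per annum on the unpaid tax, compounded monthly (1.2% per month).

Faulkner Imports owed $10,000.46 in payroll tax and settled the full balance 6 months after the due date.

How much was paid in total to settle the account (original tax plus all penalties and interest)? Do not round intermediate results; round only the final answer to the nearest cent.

Failure-to-file penalty: 5.5% × $10,000.46 = $550.03…
Failure-to-pay penalty = 0.25% × $10,000.46 × 6 mo = $150.01…
Interest: $10,000.46 × ((1 + 0.012)^6 − 1) = $10,000.46 × 0.0741949… = $741.9829…
Total = $10,000.46 + $700.0322 + $741.9829… = $11,442.48

$11,442.48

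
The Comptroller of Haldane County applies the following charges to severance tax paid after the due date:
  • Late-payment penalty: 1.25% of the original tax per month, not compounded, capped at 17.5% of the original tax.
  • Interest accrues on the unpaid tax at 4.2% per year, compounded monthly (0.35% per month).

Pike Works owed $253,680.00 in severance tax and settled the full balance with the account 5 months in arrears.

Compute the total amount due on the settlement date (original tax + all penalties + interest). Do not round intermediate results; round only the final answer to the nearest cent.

$274,005.58

Penalty: 5 × 1.25% × $253,680.00 = $15,855.00 (below the 17.5% cap of $44,394.00)
Interest: $253,680.00 × ((1 + 0.0035)^5 − 1) = $253,680.00 × 0.0176229… = $4,470.5848…
Total = $253,680.00 + $15,855.0000 + $4,470.5848… = $274,005.58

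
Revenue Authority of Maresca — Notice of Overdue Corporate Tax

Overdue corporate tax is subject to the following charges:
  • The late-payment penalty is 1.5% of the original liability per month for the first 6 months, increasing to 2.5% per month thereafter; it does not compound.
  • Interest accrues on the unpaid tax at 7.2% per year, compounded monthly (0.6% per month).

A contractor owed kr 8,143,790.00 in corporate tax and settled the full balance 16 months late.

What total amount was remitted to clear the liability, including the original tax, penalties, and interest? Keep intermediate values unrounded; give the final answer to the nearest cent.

kr 11,730,668.17

Penalty, months 1–6: 6 × 1.5% × kr 8,143,790.00 = kr 732,941.10
Penalty, months 7–16: 10 × 2.5% × kr 8,143,790.00 = kr 2,035,947.50
Interest: kr 8,143,790.00 × ((1 + 0.006)^16 − 1) = kr 8,143,790.00 × 0.1004434… = kr 817,989.5742…
Total = kr 8,143,790.00 + kr 2,768,888.6000 + kr 817,989.5742… = kr 11,730,668.17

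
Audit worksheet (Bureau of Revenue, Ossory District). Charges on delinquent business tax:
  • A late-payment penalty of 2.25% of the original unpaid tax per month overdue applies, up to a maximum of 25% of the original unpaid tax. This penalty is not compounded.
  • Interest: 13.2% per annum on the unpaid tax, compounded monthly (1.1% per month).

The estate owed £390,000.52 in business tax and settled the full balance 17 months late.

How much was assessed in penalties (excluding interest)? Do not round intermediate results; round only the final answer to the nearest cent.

£97,500.13

Penalty (uncapped): 17 × 2.25% × £390,000.52 = £149,175.20…; cap = 25% × £390,000.52 = £97,500.13 → penalty = £97,500.13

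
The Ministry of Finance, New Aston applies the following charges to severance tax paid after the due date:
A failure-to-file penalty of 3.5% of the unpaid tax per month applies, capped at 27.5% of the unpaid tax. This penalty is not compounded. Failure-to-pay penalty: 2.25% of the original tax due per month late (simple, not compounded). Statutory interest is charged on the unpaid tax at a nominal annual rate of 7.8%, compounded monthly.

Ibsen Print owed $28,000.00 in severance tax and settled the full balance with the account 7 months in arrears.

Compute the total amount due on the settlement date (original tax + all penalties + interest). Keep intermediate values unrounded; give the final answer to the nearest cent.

Failure-to-file: 7 × 3.5% × $28,000.00 = $6,860.00 (under the 27.5% cap)
Failure-to-pay penalty: 7 × 2.25% × $28,000.00 = $4,410.00
Interest (7.8%/yr ÷ 12 = 0.65%/month): $28,000.00 × ((1 + 0.0065)^7 − 1) = $1,299.1139…
Total = $28,000.00 + $11,270.0000 + $1,299.1139… = $40,569.11

$40,569.11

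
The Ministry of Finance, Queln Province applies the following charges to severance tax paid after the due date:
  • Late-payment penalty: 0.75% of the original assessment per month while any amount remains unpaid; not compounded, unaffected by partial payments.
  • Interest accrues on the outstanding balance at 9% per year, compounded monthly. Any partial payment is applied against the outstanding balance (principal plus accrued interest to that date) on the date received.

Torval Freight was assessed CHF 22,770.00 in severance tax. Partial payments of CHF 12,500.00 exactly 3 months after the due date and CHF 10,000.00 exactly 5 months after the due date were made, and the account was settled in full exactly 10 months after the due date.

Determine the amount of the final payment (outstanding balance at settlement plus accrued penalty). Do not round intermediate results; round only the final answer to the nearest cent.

CHF 2,692.44

Monthly rate = 9% ÷ 12 = 0.75%
Balance at month 3: CHF 22,770.0000 × (1 + 0.0075)^3 = CHF 23,286.1770…
After CHF 12,500.00 payment: CHF 23,286.1770… − CHF 12,500.00 = CHF 10,786.1770…
Balance at month 5: CHF 10,786.1770… × (1 + 0.0075)^2 = CHF 10,948.5764…
After CHF 10,000.00 payment: CHF 10,948.5764… − CHF 10,000.00 = CHF 948.5764…
Balance at month 10: CHF 948.5764… × (1 + 0.0075)^5 = CHF 984.6856…
Penalty: 10 × 0.75% × CHF 22,770.00 = CHF 1,707.75
Final settlement = outstanding balance + penalty = CHF 984.6856… + CHF 1,707.75 = CHF 2,692.44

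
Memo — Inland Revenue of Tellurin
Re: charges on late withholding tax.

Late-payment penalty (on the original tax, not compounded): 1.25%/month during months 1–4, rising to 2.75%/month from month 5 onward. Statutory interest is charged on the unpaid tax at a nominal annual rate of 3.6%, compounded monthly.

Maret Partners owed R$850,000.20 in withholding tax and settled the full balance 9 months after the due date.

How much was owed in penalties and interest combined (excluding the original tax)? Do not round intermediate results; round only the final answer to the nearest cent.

Penalty, months 1–4: 4 × 1.25% × R$850,000.20 = R$42,500.01
Penalty, months 5–9: 5 × 2.75% × R$850,000.20 = R$116,875.03…
Interest (3.6%/yr ÷ 12 = 0.3%/month): R$850,000.20 × ((1 + 0.003)^9 − 1) = R$23,227.3420…
Penalties + interest = R$159,375.0375 + R$23,227.3420… = R$182,602.38

R$182,602.38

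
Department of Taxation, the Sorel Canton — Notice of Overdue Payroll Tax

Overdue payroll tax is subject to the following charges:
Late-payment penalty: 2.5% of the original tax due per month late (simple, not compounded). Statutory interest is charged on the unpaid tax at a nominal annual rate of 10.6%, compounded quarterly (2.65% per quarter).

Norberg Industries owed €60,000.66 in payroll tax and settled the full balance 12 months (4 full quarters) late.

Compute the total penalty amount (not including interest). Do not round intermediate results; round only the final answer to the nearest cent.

€18,000.20

Late-payment penalty: 12 × 2.5% × €60,000.66 = €18,000.20…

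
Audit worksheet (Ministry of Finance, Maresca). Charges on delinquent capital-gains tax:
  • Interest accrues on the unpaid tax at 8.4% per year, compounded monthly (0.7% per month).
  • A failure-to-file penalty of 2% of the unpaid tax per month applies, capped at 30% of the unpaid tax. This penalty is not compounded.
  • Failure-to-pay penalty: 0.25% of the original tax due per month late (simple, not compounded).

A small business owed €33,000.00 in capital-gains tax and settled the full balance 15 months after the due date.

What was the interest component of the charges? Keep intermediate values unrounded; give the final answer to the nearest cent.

€3,640.04

Interest: €33,000.00 × ((1 + 0.007)^15 − 1) = €33,000.00 × 0.1103044… = €3,640.0450…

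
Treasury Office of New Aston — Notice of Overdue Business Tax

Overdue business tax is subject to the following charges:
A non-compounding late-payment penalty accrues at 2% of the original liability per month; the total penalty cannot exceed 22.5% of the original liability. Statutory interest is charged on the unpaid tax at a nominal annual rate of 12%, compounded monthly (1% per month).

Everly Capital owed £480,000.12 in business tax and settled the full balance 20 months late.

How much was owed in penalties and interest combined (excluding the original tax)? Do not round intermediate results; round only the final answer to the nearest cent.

Penalty (uncapped): 20 × 2% × £480,000.12 = £192,000.05…; cap = 22.5% × £480,000.12 = £108,000.03… → penalty = £108,000.03…
Interest: £480,000.12 × ((1 + 0.01)^20 − 1) = £480,000.12 × 0.2201900… = £105,691.2456…
Penalties + interest = £108,000.0270 + £105,691.2456… = £213,691.27

£213,691.27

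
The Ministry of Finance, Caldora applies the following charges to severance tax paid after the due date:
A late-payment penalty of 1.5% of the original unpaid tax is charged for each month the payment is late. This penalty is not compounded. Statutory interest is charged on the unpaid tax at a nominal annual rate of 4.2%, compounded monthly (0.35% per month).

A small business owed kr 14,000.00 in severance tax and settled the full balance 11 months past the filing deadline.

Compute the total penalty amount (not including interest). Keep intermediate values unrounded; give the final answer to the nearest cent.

kr 2,310.00

Late-payment penalty: 11 × 1.5% × kr 14,000.00 = kr 2,310.00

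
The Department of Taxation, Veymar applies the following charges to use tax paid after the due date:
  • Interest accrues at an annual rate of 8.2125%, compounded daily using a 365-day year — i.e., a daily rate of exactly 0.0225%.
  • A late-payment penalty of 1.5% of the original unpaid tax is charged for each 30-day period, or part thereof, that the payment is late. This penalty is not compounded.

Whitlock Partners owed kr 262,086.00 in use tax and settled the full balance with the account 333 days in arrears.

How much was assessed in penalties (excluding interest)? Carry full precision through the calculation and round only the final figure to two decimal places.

Penalty periods: ⌈333/30⌉ = 12; penalty = 12 × 1.5% × kr 262,086.00 = kr 47,175.48

kr 47,175.48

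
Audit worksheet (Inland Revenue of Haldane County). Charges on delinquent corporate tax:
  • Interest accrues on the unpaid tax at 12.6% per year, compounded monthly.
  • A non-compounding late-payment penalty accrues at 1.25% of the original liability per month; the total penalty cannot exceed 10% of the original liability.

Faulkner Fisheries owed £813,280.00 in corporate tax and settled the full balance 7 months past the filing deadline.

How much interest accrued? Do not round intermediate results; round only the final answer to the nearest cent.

Interest (12.6%/yr ÷ 12 = 1.05%/month): £813,280.00 × ((1 + 0.0105)^7 − 1) = £61,692.3263…

£61,692.33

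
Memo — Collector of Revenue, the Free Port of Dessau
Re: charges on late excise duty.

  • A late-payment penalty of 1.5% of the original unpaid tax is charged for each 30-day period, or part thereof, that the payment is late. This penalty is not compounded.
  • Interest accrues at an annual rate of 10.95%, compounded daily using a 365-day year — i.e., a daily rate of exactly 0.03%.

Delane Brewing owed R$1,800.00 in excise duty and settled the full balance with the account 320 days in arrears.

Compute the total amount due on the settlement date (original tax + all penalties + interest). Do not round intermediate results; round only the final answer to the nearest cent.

R$2,278.34

Penalty periods: ⌈320/30⌉ = 11; penalty = 11 × 1.5% × R$1,800.00 = R$297.00
Interest: R$1,800.00 × ((1 + 0.0003)^320 − 1) = R$1,800.00 × 0.10074322… = R$181.3378…
Total = R$1,800.00 + R$297.0000 + R$181.3378… = R$2,278.34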